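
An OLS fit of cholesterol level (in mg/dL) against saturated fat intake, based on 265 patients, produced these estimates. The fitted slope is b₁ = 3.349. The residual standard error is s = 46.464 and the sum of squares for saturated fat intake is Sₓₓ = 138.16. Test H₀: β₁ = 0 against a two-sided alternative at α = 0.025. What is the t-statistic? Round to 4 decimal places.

t = 0.8472

SE(b₁) = s/√Sₓₓ = 46.464/√138.16 = 3.95299.
t = 3.349 / 3.95299 = 0.8472.
df = n − 2 = 263.
Two-sided p ≈ 0.3976, which is ≥ 0.025, so fail to reject H₀.
The data do not give significant evidence of an association between saturated fat intake and cholesterol level.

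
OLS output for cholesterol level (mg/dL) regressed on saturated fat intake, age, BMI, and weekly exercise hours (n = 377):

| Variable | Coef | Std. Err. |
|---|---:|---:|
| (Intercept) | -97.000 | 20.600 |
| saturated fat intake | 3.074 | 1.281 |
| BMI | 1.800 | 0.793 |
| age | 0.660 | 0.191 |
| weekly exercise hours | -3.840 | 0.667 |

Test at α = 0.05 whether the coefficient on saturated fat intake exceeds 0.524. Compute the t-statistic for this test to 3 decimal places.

t = 1.991

Read off: b = 3.074, SE = 1.281 for saturated fat intake.
H₀: β₁ = 0.524 vs H₁: β₁ > 0.524.
t = (3.074 − 0.524) / 1.281 = 1.991.
df = n − k − 1 = 377 − 4 − 1 = 372.
One-sided p ≈ 0.0236, which is < 0.05, so reject H₀.
There is evidence that the true slope on saturated fat intake exceeds 0.524 mg/dL per unit, holding the other predictors fixed.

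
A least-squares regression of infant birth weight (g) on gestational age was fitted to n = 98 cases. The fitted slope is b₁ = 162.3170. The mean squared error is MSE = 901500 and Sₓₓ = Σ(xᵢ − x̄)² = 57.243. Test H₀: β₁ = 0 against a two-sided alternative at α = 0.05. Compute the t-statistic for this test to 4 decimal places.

t = 1.2934

SE(b₁) = √(MSE/Sₓₓ) = √(901500/57.243) = 125.494.
t = 162.3170 / 125.494 = 1.2934.
df = n − 2 = 96.
Two-sided p ≈ 0.1990, which is ≥ 0.05, so fail to reject H₀.
The data do not give significant evidence of an association between gestational age and infant birth weight.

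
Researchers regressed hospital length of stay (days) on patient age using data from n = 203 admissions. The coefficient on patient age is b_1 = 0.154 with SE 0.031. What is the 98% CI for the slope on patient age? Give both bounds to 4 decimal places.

(0.0813, 0.2267)

df = n − 2 = 203 − 2 = 201.
t* = t_{0.01, 201} = 2.345043.
Margin = t* × SE = 2.345043 × 0.031 = 0.072696.
CI: 0.154 ± 0.072696 → (0.0813, 0.2267).
With 98% confidence, each one-unit increase in patient age is associated with a change of between 0.0813 and 0.2267 days in hospital length of stay.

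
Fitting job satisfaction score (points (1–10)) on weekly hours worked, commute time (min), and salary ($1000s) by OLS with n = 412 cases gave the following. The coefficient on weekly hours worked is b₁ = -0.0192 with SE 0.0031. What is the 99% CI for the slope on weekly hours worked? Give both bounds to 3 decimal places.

(-0.027, -0.011)

df = n − k − 1 = 412 − 3 − 1 = 408.
t* = t_{0.005, 408} = 2.587933.
Margin = t* × SE = 2.587933 × 0.0031 = 0.00802.
CI: -0.0192 ± 0.00802 → (-0.027, -0.011).
With 99% confidence, each one-unit increase in weekly hours worked is associated with a change of between -0.027 and -0.011 points (1–10) in job satisfaction score, holding the other predictors fixed.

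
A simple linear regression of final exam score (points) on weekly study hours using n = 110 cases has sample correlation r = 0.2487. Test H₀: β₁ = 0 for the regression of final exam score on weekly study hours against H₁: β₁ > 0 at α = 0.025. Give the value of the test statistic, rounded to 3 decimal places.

t = 2.668

t = r·√(n − 2)/√(1 − r²) = 0.2487·√108/√0.938148 = 2.668.
df = n − 2 = 108.
One-sided p ≈ 0.0044, which is < 0.025, so reject H₀.
There is evidence of a linear association between weekly study hours and final exam score.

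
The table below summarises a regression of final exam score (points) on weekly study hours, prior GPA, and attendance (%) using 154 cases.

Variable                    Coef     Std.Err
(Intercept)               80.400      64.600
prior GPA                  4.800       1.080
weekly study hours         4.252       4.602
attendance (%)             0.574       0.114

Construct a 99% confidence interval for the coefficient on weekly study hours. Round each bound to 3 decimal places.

Read off: b = 4.252, SE = 4.602 for weekly study hours.
df = n − k − 1 = 154 − 3 − 1 = 150.
t* = t_{0.005, 150} = 2.609003.
Margin = t* × SE = 2.609003 × 4.602 = 12.00663.
CI: 4.252 ± 12.00663 → (-7.755, 16.259).

(-7.755, 16.259)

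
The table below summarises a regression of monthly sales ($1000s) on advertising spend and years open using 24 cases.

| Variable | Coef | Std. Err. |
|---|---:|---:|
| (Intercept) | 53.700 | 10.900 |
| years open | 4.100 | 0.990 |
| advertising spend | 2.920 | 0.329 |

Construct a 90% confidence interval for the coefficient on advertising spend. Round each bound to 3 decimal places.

Read off: b = 2.920, SE = 0.329 for advertising spend.
df = n − k − 1 = 24 − 2 − 1 = 21.
t* = t_{0.05, 21} = 1.720743.
Margin = t* × SE = 1.720743 × 0.329 = 0.56612.
CI: 2.920 ± 0.56612 → (2.354, 3.486).

(2.354, 3.486)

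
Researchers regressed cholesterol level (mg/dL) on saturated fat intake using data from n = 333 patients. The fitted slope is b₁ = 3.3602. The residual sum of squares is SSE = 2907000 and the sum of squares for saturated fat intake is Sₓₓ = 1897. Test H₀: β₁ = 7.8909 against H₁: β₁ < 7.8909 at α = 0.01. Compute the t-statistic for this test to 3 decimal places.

MSE = SSE/(n − 2) = 2907000/331 = 8782.48.
SE(b₁) = √(MSE/Sₓₓ) = √(8782.48/1897) = 2.15167.
t = (3.3602 − 7.8909) / 2.15167 = -2.106.
df = n − 2 = 331.
One-sided p ≈ 0.0180, which is ≥ 0.01, so fail to reject H₀.
The data do not give significant evidence that the true slope on saturated fat intake is below 7.8909 mg/dL per unit.

t = -2.106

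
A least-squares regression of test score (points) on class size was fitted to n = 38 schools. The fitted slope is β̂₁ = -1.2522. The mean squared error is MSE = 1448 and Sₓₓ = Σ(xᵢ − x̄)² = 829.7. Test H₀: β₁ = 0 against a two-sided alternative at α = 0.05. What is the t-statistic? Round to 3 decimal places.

SE(β̂₁) = √(MSE/Sₓₓ) = √(1448/829.7) = 1.32106.
t = -1.2522 / 1.32106 = -0.948.
df = n − 2 = 36.
Two-sided p ≈ 0.3495, which is ≥ 0.05, so fail to reject H₀.
The data do not give significant evidence of an association between class size and test score.

t = -0.948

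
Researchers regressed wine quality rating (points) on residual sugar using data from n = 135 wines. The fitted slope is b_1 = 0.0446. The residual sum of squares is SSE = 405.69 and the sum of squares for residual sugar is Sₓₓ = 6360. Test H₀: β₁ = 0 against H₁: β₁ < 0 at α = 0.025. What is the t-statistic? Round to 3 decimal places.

t = 2.037

MSE = SSE/(n − 2) = 405.69/133 = 3.0503.
SE(b_1) = √(MSE/Sₓₓ) = √(3.0503/6360) = 0.0218999.
t = 0.0446 / 0.0218999 = 2.037.
df = n − 2 = 133.
One-sided p ≈ 0.9782, which is ≥ 0.025, so fail to reject H₀.
The data do not give significant evidence that the true slope on residual sugar is negative.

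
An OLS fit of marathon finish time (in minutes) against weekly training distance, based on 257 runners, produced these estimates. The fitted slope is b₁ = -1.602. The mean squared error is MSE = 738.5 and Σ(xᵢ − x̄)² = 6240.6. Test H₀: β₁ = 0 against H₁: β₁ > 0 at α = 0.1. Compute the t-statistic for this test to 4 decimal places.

SE(b₁) = √(MSE/Sₓₓ) = √(738.5/6240.6) = 0.344003.
t = -1.602 / 0.344003 = -4.6569.
df = n − 2 = 255.
One-sided p ≈ 1.0000, which is ≥ 0.1, so fail to reject H₀.
The data do not give significant evidence that the true slope on weekly training distance is positive.

t = -4.6569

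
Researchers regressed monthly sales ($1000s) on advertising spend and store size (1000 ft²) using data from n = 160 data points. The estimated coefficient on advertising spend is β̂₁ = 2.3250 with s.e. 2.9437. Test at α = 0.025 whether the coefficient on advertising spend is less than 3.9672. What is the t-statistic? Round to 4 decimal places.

H₀: β₁ = 3.9672 vs H₁: β₁ < 3.9672.
t = (β̂₁ − β₁⁰)/SE = (2.3250 − 3.9672) / 2.9437 = -0.5579.
df = n − k − 1 = 160 − 2 − 1 = 157.
One-sided p ≈ 0.2889, which is ≥ 0.025, so fail to reject H₀.
The data do not give significant evidence that the true slope on advertising spend is below 3.9672 $1000s per unit, holding the other predictors fixed.

t = -0.5579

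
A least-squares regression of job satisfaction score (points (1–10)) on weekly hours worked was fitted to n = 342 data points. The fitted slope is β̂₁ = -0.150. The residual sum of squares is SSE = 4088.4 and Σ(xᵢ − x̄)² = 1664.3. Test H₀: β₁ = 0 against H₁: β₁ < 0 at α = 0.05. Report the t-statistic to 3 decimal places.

MSE = SSE/(n − 2) = 4088.4/340 = 12.0247.
SE(β̂₁) = √(MSE/Sₓₓ) = √(12.0247/1664.3) = 0.0850005.
t = -0.150 / 0.0850005 = -1.765.
df = n − 2 = 340.
One-sided p ≈ 0.0393, which is < 0.05, so reject H₀.
There is evidence that the true slope on weekly hours worked is negative.

t = -1.765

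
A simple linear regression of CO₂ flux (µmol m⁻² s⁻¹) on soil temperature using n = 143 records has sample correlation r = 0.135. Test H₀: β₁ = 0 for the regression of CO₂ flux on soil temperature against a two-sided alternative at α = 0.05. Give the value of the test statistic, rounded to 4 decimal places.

t = r·√(n − 2)/√(1 − r²) = 0.135·√141/√0.981775 = 1.6178.
df = n − 2 = 141.
Two-sided p ≈ 0.1079, which is ≥ 0.05, so fail to reject H₀.
The data do not give significant evidence of a linear association between soil temperature and CO₂ flux.

t = 1.6178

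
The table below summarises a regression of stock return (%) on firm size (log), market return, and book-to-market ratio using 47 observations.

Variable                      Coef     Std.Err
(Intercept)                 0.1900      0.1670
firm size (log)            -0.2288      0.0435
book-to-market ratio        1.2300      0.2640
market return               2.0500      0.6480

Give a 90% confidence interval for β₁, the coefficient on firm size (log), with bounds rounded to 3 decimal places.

(-0.302, -0.156)

Read off: b = -0.2288, SE = 0.0435 for firm size (log).
df = n − k − 1 = 47 − 3 − 1 = 43.
t* = t_{0.05, 43} = 1.681071.
Margin = t* × SE = 1.681071 × 0.0435 = 0.07313.
CI: -0.2288 ± 0.07313 → (-0.302, -0.156).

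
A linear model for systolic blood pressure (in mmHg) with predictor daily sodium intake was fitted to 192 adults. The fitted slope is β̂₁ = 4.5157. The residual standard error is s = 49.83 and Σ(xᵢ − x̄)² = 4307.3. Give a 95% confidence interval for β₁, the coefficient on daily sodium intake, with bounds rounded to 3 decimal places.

(3.018, 6.013)

SE(β̂₁) = s/√Sₓₓ = 49.83/√4307.3 = 0.759256.
df = n − 2 = 190.
t* = t_{0.025, 190} = 1.972528.
Margin = t* × SE = 1.972528 × 0.759256 = 1.49765.
CI: 4.5157 ± 1.49765 → (3.018, 6.013).
With 95% confidence, each one-unit increase in daily sodium intake is associated with a change of between 3.018 and 6.013 mmHg in systolic blood pressure.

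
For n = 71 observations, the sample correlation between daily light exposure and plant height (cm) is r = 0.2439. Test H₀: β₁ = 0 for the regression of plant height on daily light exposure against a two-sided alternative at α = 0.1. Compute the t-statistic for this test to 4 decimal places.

t = r·√(n − 2)/√(1 − r²) = 0.2439·√69/√0.940513 = 2.0891.
df = n − 2 = 69.
Two-sided p ≈ 0.0404, which is < 0.1, so reject H₀.
There is evidence of a linear association between daily light exposure and plant height.

t = 2.0891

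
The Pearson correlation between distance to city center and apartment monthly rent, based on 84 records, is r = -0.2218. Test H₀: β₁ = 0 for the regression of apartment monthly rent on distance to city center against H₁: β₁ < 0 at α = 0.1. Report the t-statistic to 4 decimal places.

t = r·√(n − 2)/√(1 − r²) = -0.2218·√82/√0.950805 = -2.0598.
df = n − 2 = 82.
One-sided p ≈ 0.0213, which is < 0.1, so reject H₀.
There is evidence of a linear association between distance to city center and apartment monthly rent.

t = -2.0598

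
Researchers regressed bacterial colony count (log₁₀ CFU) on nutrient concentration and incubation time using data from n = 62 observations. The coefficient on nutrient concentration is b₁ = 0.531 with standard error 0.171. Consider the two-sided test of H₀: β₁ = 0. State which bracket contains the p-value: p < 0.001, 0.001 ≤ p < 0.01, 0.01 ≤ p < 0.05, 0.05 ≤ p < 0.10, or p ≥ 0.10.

t = 0.531 / 0.171 = 3.105.
df = n − k − 1 = 62 − 2 − 1 = 59.
Two-sided p = 2·P(T_{59} > |t|) ≈ 0.0029.
So 0.001 ≤ p < 0.01.

0.001 ≤ p < 0.01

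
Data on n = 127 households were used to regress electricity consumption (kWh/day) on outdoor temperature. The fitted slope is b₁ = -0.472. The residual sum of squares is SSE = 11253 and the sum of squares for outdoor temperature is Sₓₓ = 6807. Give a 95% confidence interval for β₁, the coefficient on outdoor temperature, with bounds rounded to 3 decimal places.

MSE = SSE/(n − 2) = 11253/125 = 90.024.
SE(b₁) = √(MSE/Sₓₓ) = √(90.024/6807) = 0.115001.
df = n − 2 = 125.
t* = t_{0.025, 125} = 1.979124.
Margin = t* × SE = 1.979124 × 0.115001 = 0.22760.
CI: -0.472 ± 0.22760 → (-0.700, -0.244).
With 95% confidence, each one-unit increase in outdoor temperature is associated with a change of between -0.700 and -0.244 kWh/day in electricity consumption.

(-0.700, -0.244)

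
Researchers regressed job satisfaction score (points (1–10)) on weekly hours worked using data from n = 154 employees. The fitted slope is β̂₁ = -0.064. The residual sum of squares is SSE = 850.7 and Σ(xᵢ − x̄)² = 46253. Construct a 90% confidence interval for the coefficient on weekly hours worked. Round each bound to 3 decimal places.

MSE = SSE/(n − 2) = 850.7/152 = 5.59671.
SE(β̂₁) = √(MSE/Sₓₓ) = √(5.59671/46253) = 0.0110001.
df = n − 2 = 152.
t* = t_{0.05, 152} = 1.65494.
Margin = t* × SE = 1.65494 × 0.0110001 = 0.01820.
CI: -0.064 ± 0.01820 → (-0.082, -0.046).
With 90% confidence, each one-unit increase in weekly hours worked is associated with a change of between -0.082 and -0.046 points (1–10) in job satisfaction score.

(-0.082, -0.046)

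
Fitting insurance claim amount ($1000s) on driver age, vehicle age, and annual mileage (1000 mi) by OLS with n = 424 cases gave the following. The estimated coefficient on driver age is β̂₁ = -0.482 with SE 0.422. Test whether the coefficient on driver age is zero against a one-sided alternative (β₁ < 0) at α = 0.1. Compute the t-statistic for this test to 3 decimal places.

t = -1.142

H₀: β₁ = 0 vs H₁: β₁ < 0.
t = (β̂₁ − β₁⁰)/SE = -0.482 / 0.422 = -1.142.
df = n − k − 1 = 424 − 3 − 1 = 420.
One-sided p ≈ 0.1270, which is ≥ 0.1, so fail to reject H₀.
The data do not give significant evidence that the true slope on driver age is negative, holding the other predictors fixed.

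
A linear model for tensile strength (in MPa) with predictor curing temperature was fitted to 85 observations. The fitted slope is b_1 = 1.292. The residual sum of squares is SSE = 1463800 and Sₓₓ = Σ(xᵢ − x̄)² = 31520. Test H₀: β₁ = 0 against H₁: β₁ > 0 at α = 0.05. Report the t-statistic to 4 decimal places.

t = 1.7272

MSE = SSE/(n − 2) = 1463800/83 = 17636.1.
SE(b_1) = √(MSE/Sₓₓ) = √(17636.1/31520) = 0.748012.
t = 1.292 / 0.748012 = 1.7272.
df = n − 2 = 83.
One-sided p ≈ 0.0439, which is < 0.05, so reject H₀.
There is evidence that the true slope on curing temperature is positive.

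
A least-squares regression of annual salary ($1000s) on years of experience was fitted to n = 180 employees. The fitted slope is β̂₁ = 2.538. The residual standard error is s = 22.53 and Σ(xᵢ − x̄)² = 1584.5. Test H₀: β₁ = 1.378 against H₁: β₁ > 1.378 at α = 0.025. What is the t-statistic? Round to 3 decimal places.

t = 2.049

SE(β̂₁) = s/√Sₓₓ = 22.53/√1584.5 = 0.565998.
t = (2.538 − 1.378) / 0.565998 = 2.049.
df = n − 2 = 178.
One-sided p ≈ 0.0209, which is < 0.025, so reject H₀.
There is evidence that the true slope on years of experience exceeds 1.378 $1000s per unit.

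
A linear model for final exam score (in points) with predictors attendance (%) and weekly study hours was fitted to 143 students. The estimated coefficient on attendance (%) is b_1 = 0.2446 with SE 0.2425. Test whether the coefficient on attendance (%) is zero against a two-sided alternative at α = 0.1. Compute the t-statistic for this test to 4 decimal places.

t = 1.0087

H₀: β₁ = 0 vs H₁: β₁ ≠ 0.
t = (b_1 − β₁⁰)/SE = 0.2446 / 0.2425 = 1.0087.
df = n − k − 1 = 143 − 2 − 1 = 140.
Two-sided p ≈ 0.3149, which is ≥ 0.1, so fail to reject H₀.
The data do not give significant evidence of an association between attendance (%) and final exam score, after adjusting for the other predictors.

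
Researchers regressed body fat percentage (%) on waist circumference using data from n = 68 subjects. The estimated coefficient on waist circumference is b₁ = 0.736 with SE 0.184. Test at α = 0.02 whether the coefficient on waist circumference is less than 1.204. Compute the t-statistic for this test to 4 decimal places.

H₀: β₁ = 1.204 vs H₁: β₁ < 1.204.
t = (b₁ − β₁⁰)/SE = (0.736 − 1.204) / 0.184 = -2.5435.
df = n − 2 = 68 − 2 = 66.
One-sided p ≈ 0.0067, which is < 0.02, so reject H₀.
There is evidence that the true slope on waist circumference is below 1.204 % per unit.

t = -2.5435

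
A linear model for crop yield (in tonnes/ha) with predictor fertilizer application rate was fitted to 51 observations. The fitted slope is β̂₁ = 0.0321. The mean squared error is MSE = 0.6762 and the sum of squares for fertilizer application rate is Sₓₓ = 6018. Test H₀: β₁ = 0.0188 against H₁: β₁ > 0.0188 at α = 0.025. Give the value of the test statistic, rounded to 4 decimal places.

SE(β̂₁) = √(MSE/Sₓₓ) = √(0.6762/6018) = 0.0106001.
t = (0.0321 − 0.0188) / 0.0106001 = 1.2547.
df = n − 2 = 49.
One-sided p ≈ 0.1078, which is ≥ 0.025, so fail to reject H₀.
The data do not give significant evidence that the true slope on fertilizer application rate exceeds 0.0188 tonnes/ha per unit.

t = 1.2547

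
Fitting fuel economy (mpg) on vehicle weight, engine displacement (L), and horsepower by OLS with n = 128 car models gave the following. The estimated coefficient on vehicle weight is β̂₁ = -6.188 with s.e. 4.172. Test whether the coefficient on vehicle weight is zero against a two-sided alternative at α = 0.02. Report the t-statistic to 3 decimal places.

H₀: β₁ = 0 vs H₁: β₁ ≠ 0.
t = (β̂₁ − β₁⁰)/SE = -6.188 / 4.172 = -1.483.
df = n − k − 1 = 128 − 3 − 1 = 124.
Two-sided p ≈ 0.1406, which is ≥ 0.02, so fail to reject H₀.
The data do not give significant evidence of an association between vehicle weight and fuel economy, after adjusting for the other predictors.

t = -1.483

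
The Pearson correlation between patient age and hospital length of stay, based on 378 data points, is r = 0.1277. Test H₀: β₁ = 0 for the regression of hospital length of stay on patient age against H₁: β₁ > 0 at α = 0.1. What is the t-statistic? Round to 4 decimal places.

t = r·√(n − 2)/√(1 − r²) = 0.1277·√376/√0.983693 = 2.4966.
df = n − 2 = 376.
One-sided p ≈ 0.0065, which is < 0.1, so reject H₀.
There is evidence of a linear association between patient age and hospital length of stay.

t = 2.4966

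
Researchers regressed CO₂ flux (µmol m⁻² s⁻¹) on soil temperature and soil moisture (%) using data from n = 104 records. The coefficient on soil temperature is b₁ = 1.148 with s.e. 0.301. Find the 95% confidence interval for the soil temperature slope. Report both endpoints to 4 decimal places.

df = n − k − 1 = 104 − 2 − 1 = 101.
t* = t_{0.025, 101} = 1.983731.
Margin = t* × SE = 1.983731 × 0.301 = 0.597103.
CI: 1.148 ± 0.597103 → (0.5509, 1.7451).
With 95% confidence, each one-unit increase in soil temperature is associated with a change of between 0.5509 and 1.7451 µmol m⁻² s⁻¹ in CO₂ flux, holding the other predictors fixed.

(0.5509, 1.7451)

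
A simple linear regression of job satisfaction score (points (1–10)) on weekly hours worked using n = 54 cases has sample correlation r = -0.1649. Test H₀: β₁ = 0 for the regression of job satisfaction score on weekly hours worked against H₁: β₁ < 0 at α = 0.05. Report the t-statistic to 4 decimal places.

t = -1.2056

t = r·√(n − 2)/√(1 − r²) = -0.1649·√52/√0.972808 = -1.2056.
df = n − 2 = 52.
One-sided p ≈ 0.1167, which is ≥ 0.05, so fail to reject H₀.
The data do not give significant evidence of a linear association between weekly hours worked and job satisfaction score.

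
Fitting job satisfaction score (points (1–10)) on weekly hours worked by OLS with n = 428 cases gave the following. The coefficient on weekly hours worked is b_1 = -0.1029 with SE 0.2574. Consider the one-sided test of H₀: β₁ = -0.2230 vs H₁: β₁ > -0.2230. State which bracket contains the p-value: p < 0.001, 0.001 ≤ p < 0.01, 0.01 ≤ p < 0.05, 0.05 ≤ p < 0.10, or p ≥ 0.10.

p ≥ 0.10

t = (-0.1029 − (-0.2230)) / 0.2574 = 0.467.
df = n − 2 = 428 − 2 = 426.
One-sided p = P(T_{426} > t) ≈ 0.3205.
So p ≥ 0.10.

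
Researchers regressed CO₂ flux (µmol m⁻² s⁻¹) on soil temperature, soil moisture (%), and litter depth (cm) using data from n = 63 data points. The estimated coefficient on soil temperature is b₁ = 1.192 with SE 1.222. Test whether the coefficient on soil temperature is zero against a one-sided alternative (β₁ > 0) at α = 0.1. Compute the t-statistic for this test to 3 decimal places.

H₀: β₁ = 0 vs H₁: β₁ > 0.
t = (b₁ − β₁⁰)/SE = 1.192 / 1.222 = 0.975.
df = n − k − 1 = 63 − 3 − 1 = 59.
One-sided p ≈ 0.1667, which is ≥ 0.1, so fail to reject H₀.
The data do not give significant evidence that the true slope on soil temperature is positive, holding the other predictors fixed.

t = 0.975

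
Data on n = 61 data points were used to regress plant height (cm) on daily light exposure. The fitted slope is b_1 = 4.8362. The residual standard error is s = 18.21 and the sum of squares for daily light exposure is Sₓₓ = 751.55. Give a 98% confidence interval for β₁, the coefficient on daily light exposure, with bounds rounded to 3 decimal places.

(3.248, 6.425)

SE(b_1) = s/√Sₓₓ = 18.21/√751.55 = 0.664249.
df = n − 2 = 59.
t* = t_{0.01, 59} = 2.391229.
Margin = t* × SE = 2.391229 × 0.664249 = 1.58837.
CI: 4.8362 ± 1.58837 → (3.248, 6.425).
With 98% confidence, each one-unit increase in daily light exposure is associated with a change of between 3.248 and 6.425 cm in plant height.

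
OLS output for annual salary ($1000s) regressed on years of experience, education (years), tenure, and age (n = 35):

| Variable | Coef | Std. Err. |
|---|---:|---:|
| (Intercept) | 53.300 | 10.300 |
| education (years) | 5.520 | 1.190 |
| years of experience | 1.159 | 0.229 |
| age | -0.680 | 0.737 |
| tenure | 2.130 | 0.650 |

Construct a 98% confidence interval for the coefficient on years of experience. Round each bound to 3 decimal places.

Read off: b = 1.159, SE = 0.229 for years of experience.
df = n − k − 1 = 35 − 4 − 1 = 30.
t* = t_{0.01, 30} = 2.457262.
Margin = t* × SE = 2.457262 × 0.229 = 0.56271.
CI: 1.159 ± 0.56271 → (0.596, 1.722).

(0.596, 1.722)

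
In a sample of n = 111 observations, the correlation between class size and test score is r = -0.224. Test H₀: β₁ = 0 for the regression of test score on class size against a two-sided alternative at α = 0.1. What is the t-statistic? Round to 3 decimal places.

t = -2.400

t = r·√(n − 2)/√(1 − r²) = -0.224·√109/√0.949824 = -2.400.
df = n − 2 = 109.
Two-sided p ≈ 0.0181, which is < 0.1, so reject H₀.
There is evidence of a linear association between class size and test score.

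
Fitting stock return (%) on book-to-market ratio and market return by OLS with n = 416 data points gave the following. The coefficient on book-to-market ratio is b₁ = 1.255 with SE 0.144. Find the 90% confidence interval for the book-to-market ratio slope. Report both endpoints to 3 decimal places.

(1.018, 1.492)

df = n − k − 1 = 416 − 2 − 1 = 413.
t* = t_{0.05, 413} = 1.648551.
Margin = t* × SE = 1.648551 × 0.144 = 0.23739.
CI: 1.255 ± 0.23739 → (1.018, 1.492).
With 90% confidence, each one-unit increase in book-to-market ratio is associated with a change of between 1.018 and 1.492 % in stock return, holding the other predictors fixed.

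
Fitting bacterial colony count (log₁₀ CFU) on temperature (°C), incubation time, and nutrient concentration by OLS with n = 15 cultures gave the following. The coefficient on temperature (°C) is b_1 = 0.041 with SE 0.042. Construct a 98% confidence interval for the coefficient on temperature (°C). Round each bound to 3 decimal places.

df = n − k − 1 = 15 − 3 − 1 = 11.
t* = t_{0.01, 11} = 2.718079.
Margin = t* × SE = 2.718079 × 0.042 = 0.11416.
CI: 0.041 ± 0.11416 → (-0.073, 0.155).
With 98% confidence, each one-unit increase in temperature (°C) is associated with a change of between -0.073 and 0.155 log₁₀ CFU in bacterial colony count, holding the other predictors fixed.

(-0.073, 0.155)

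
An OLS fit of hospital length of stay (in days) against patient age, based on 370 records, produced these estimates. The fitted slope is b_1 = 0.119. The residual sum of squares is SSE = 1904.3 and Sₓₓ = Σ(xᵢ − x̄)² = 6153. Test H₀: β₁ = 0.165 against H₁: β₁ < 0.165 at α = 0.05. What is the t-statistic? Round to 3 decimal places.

t = -1.586

MSE = SSE/(n − 2) = 1904.3/368 = 5.17473.
SE(b_1) = √(MSE/Sₓₓ) = √(5.17473/6153) = 0.0290002.
t = (0.119 − 0.165) / 0.0290002 = -1.586.
df = n − 2 = 368.
One-sided p ≈ 0.0568, which is ≥ 0.05, so fail to reject H₀.
The data do not give significant evidence that the true slope on patient age is below 0.165 days per unit.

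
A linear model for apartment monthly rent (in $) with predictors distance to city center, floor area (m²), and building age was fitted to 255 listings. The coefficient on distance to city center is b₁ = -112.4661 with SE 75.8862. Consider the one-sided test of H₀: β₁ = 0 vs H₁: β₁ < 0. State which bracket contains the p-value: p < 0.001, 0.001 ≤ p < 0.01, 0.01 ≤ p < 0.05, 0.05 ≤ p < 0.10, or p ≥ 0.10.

0.05 ≤ p < 0.10

t = -112.4661 / 75.8862 = -1.482.
df = n − k − 1 = 255 − 3 − 1 = 251.
One-sided p = P(T_{251} < t) ≈ 0.0698.
So 0.05 ≤ p < 0.10.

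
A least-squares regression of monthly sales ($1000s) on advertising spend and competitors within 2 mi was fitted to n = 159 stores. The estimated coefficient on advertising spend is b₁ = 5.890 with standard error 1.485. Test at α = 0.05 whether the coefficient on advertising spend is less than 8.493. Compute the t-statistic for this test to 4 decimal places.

t = -1.7529

H₀: β₁ = 8.493 vs H₁: β₁ < 8.493.
t = (b₁ − β₁⁰)/SE = (5.890 − 8.493) / 1.485 = -1.7529.
df = n − k − 1 = 159 − 2 − 1 = 156.
One-sided p ≈ 0.0408, which is < 0.05, so reject H₀.
There is evidence that the true slope on advertising spend is below 8.493 $1000s per unit, holding the other predictors fixed.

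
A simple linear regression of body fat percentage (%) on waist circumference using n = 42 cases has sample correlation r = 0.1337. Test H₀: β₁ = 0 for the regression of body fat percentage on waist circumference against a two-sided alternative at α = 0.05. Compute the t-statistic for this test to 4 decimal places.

t = r·√(n − 2)/√(1 − r²) = 0.1337·√40/√0.982124 = 0.8533.
df = n − 2 = 40.
Two-sided p ≈ 0.3986, which is ≥ 0.05, so fail to reject H₀.
The data do not give significant evidence of a linear association between waist circumference and body fat percentage.

t = 0.8533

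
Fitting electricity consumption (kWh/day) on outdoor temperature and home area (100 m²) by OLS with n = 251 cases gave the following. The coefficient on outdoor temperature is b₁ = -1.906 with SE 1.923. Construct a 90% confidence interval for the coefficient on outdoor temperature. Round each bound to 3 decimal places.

(-5.081, 1.269)

df = n − k − 1 = 251 − 2 − 1 = 248.
t* = t_{0.05, 248} = 1.651021.
Margin = t* × SE = 1.651021 × 1.923 = 3.17491.
CI: -1.906 ± 3.17491 → (-5.081, 1.269).
With 90% confidence, each one-unit increase in outdoor temperature is associated with a change of between -5.081 and 1.269 kWh/day in electricity consumption, holding the other predictors fixed.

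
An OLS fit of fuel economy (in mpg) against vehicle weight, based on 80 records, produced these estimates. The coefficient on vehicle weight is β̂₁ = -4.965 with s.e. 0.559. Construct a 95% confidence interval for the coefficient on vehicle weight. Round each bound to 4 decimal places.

(-6.0779, -3.8521)

df = n − 2 = 80 − 2 = 78.
t* = t_{0.025, 78} = 1.990847.
Margin = t* × SE = 1.990847 × 0.559 = 1.112884.
CI: -4.965 ± 1.112884 → (-6.0779, -3.8521).
With 95% confidence, each one-unit increase in vehicle weight is associated with a change of between -6.0779 and -3.8521 mpg in fuel economy.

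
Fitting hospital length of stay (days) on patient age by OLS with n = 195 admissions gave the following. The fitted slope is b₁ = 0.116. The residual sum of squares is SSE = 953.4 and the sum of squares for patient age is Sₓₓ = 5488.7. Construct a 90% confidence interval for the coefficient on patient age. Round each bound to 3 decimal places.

(0.066, 0.166)

MSE = SSE/(n − 2) = 953.4/193 = 4.9399.
SE(b₁) = √(MSE/Sₓₓ) = √(4.9399/5488.7) = 0.0300002.
df = n − 2 = 193.
t* = t_{0.05, 193} = 1.652787.
Margin = t* × SE = 1.652787 × 0.0300002 = 0.04958.
CI: 0.116 ± 0.04958 → (0.066, 0.166).
With 90% confidence, each one-unit increase in patient age is associated with a change of between 0.066 and 0.166 days in hospital length of stay.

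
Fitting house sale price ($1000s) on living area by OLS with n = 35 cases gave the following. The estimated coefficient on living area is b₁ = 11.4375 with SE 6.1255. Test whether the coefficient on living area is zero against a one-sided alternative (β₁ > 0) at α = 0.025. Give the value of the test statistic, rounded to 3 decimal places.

H₀: β₁ = 0 vs H₁: β₁ > 0.
t = (b₁ − β₁⁰)/SE = 11.4375 / 6.1255 = 1.867.
df = n − 2 = 35 − 2 = 33.
One-sided p ≈ 0.0354, which is ≥ 0.025, so fail to reject H₀.
The data do not give significant evidence that the true slope on living area is positive.

t = 1.867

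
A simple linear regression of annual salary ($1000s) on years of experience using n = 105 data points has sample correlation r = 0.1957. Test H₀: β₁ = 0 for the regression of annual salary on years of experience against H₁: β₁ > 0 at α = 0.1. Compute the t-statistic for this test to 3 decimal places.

t = 2.025

t = r·√(n − 2)/√(1 − r²) = 0.1957·√103/√0.961702 = 2.025.
df = n − 2 = 103.
One-sided p ≈ 0.0227, which is < 0.1, so reject H₀.
There is evidence of a linear association between years of experience and annual salary.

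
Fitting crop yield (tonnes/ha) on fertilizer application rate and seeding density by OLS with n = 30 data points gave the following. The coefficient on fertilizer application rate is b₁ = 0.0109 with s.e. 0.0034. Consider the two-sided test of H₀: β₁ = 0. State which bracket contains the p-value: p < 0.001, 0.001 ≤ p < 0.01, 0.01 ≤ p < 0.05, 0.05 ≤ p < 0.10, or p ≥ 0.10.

0.001 ≤ p < 0.01

t = 0.0109 / 0.0034 = 3.206.
df = n − k − 1 = 30 − 2 − 1 = 27.
Two-sided p = 2·P(T_{27} > |t|) ≈ 0.0034.
So 0.001 ≤ p < 0.01.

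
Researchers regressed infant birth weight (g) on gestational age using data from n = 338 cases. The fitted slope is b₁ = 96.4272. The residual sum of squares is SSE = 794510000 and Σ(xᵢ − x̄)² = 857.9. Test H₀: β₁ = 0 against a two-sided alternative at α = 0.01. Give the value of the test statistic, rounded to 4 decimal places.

MSE = SSE/(n − 2) = 794510000/336 = 2.36461e+06.
SE(b₁) = √(MSE/Sₓₓ) = √(2.36461e+06/857.9) = 52.5003.
t = 96.4272 / 52.5003 = 1.8367.
df = n − 2 = 336.
Two-sided p ≈ 0.0671, which is ≥ 0.01, so fail to reject H₀.
The data do not give significant evidence of an association between gestational age and infant birth weight.

t = 1.8367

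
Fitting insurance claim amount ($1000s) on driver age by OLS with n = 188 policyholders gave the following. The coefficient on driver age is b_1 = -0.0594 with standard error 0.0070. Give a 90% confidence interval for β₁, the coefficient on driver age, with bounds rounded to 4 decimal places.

(-0.0710, -0.0478)

df = n − 2 = 188 − 2 = 186.
t* = t_{0.05, 186} = 1.653087.
Margin = t* × SE = 1.653087 × 0.0070 = 0.011572.
CI: -0.0594 ± 0.011572 → (-0.0710, -0.0478).
With 90% confidence, each one-unit increase in driver age is associated with a change of between -0.0710 and -0.0478 $1000s in insurance claim amount.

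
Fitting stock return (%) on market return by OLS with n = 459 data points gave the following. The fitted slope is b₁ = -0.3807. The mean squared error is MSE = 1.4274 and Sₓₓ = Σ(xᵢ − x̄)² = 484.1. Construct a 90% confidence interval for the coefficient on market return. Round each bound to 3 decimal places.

(-0.470, -0.291)

SE(b₁) = √(MSE/Sₓₓ) = √(1.4274/484.1) = 0.0543007.
df = n − 2 = 457.
t* = t_{0.05, 457} = 1.648195.
Margin = t* × SE = 1.648195 × 0.0543007 = 0.08950.
CI: -0.3807 ± 0.08950 → (-0.470, -0.291).
With 90% confidence, each one-unit increase in market return is associated with a change of between -0.470 and -0.291 % in stock return.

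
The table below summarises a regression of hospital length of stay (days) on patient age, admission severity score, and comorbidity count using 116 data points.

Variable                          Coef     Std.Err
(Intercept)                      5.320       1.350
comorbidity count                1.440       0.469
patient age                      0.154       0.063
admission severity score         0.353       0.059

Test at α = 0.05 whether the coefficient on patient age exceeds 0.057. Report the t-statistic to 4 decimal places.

Read off: b = 0.154, SE = 0.063 for patient age.
H₀: β₁ = 0.057 vs H₁: β₁ > 0.057.
t = (0.154 − 0.057) / 0.063 = 1.5397.
df = n − k − 1 = 116 − 3 − 1 = 112.
One-sided p ≈ 0.0632, which is ≥ 0.05, so fail to reject H₀.
The data do not give significant evidence that the true slope on patient age exceeds 0.057 days per unit, holding the other predictors fixed.

t = 1.5397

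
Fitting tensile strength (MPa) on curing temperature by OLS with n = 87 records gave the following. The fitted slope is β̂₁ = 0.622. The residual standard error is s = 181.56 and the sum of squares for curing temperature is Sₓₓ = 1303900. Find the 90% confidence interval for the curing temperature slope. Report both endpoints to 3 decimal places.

(0.358, 0.886)

SE(β̂₁) = s/√Sₓₓ = 181.56/√1303900 = 0.159.
df = n − 2 = 85.
t* = t_{0.05, 85} = 1.662978.
Margin = t* × SE = 1.662978 × 0.159 = 0.26441.
CI: 0.622 ± 0.26441 → (0.358, 0.886).
With 90% confidence, each one-unit increase in curing temperature is associated with a change of between 0.358 and 0.886 MPa in tensile strength.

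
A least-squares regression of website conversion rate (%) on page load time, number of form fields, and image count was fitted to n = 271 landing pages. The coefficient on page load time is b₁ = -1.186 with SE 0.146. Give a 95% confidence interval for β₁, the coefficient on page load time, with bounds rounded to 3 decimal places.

df = n − k − 1 = 271 − 3 − 1 = 267.
t* = t_{0.025, 267} = 1.968889.
Margin = t* × SE = 1.968889 × 0.146 = 0.28746.
CI: -1.186 ± 0.28746 → (-1.473, -0.899).
With 95% confidence, each one-unit increase in page load time is associated with a change of between -1.473 and -0.899 % in website conversion rate, holding the other predictors fixed.

(-1.473, -0.899)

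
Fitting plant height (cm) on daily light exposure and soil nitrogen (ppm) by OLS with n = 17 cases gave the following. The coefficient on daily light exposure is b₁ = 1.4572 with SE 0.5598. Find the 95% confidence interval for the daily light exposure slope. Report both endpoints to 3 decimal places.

(0.257, 2.658)

df = n − k − 1 = 17 − 2 − 1 = 14.
t* = t_{0.025, 14} = 2.144787.
Margin = t* × SE = 2.144787 × 0.5598 = 1.20065.
CI: 1.4572 ± 1.20065 → (0.257, 2.658).
With 95% confidence, each one-unit increase in daily light exposure is associated with a change of between 0.257 and 2.658 cm in plant height, holding the other predictors fixed.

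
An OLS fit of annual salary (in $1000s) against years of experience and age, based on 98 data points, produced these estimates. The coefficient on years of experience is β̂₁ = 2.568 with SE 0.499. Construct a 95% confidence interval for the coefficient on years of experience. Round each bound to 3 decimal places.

df = n − k − 1 = 98 − 2 − 1 = 95.
t* = t_{0.025, 95} = 1.985251.
Margin = t* × SE = 1.985251 × 0.499 = 0.99064.
CI: 2.568 ± 0.99064 → (1.577, 3.559).
With 95% confidence, each one-unit increase in years of experience is associated with a change of between 1.577 and 3.559 $1000s in annual salary, holding the other predictors fixed.

(1.577, 3.559)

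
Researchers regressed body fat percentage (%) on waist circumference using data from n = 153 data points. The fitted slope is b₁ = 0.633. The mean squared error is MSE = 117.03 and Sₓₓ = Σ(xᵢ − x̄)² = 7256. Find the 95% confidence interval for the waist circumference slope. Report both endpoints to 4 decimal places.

SE(b₁) = √(MSE/Sₓₓ) = √(117.03/7256) = 0.126999.
df = n − 2 = 151.
t* = t_{0.025, 151} = 1.975799.
Margin = t* × SE = 1.975799 × 0.126999 = 0.250924.
CI: 0.633 ± 0.250924 → (0.3821, 0.8839).
With 95% confidence, each one-unit increase in waist circumference is associated with a change of between 0.3821 and 0.8839 % in body fat percentage.

(0.3821, 0.8839)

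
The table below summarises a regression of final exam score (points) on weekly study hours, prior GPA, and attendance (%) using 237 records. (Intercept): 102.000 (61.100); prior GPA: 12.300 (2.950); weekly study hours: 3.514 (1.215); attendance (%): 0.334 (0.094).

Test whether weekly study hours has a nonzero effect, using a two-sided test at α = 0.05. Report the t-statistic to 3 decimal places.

Read off: b = 3.514, SE = 1.215 for weekly study hours.
H₀: β₁ = 0 vs H₁: β₁ ≠ 0.
t = 3.514 / 1.215 = 2.892.
df = n − k − 1 = 237 − 3 − 1 = 233.
Two-sided p ≈ 0.0042, which is < 0.05, so reject H₀.
There is evidence that weekly study hours is associated with final exam score, holding the other predictors fixed.

t = 2.892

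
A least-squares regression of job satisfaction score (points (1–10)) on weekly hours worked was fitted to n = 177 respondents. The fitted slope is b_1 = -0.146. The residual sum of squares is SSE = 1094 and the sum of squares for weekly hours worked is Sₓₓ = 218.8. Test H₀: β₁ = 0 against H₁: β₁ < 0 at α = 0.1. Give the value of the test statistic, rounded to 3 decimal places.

MSE = SSE/(n − 2) = 1094/175 = 6.25143.
SE(b_1) = √(MSE/Sₓₓ) = √(6.25143/218.8) = 0.169031.
t = -0.146 / 0.169031 = -0.864.
df = n − 2 = 175.
One-sided p ≈ 0.1945, which is ≥ 0.1, so fail to reject H₀.
The data do not give significant evidence that the true slope on weekly hours worked is negative.

t = -0.864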